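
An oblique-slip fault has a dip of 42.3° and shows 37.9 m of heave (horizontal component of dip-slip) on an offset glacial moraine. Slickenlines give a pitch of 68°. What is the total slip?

dip-slip = heave / cos(dip) = 37.9 / cos(42.3°) = 51.24 m
net slip = dip-slip / sin(rake) = 51.24 / sin(68°) = 55.3 m

55.3 m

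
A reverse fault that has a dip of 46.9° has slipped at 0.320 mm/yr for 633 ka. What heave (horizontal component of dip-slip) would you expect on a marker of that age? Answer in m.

dip-slip = rate × time = 0.320 mm/yr × 633 ka = 202.6 m
heave = dip-slip × cos(dip) = 202.6 × cos(46.9°) = 138 m

138 m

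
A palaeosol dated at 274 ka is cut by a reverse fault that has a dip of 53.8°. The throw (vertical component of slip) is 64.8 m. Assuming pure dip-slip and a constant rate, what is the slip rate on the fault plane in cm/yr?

dip-slip = throw / sin(dip) = 64.8 m / sin(53.8°) = 80.30 m
rate = 80.30 m / 274 ka = 0.000293 m/yr = 0.0293 cm/yr

0.0293 cm/yr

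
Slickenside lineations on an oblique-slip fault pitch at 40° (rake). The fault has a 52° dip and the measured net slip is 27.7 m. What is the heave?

11 m

dip-slip = net slip × sin(rake) = 27.7 m × sin(40°) = 17.81 m
heave = dip-slip × cos(dip) = 17.81 × cos(52°) = 11 m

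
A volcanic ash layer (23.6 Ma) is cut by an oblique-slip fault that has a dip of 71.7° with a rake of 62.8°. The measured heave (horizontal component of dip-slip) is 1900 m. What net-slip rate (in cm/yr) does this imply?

dip-slip = heave / cos(dip) = 1900 / cos(71.7°) = 6051 m
net slip = dip-slip / sin(rake) = 6051 / sin(62.8°) = 6803 m
rate = 6803 m / 23.6 Ma = 0.000288 m/yr = 0.0288 cm/yr

0.0288 cm/yr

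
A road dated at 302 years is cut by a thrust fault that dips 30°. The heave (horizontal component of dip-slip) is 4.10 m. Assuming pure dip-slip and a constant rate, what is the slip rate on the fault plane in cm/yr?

1.57 cm/yr

dip-slip = heave / cos(dip) = 4.10 m / cos(30°) = 4.734 m
rate = 4.734 m / 302 years = 0.0157 m/yr = 1.57 cm/yr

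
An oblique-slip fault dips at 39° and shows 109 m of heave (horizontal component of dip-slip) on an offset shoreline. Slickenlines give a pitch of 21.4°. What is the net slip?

dip-slip = heave / cos(dip) = 109 / cos(39°) = 140.3 m
net slip = dip-slip / sin(rake) = 140.3 / sin(21.4°) = 384 m

384 m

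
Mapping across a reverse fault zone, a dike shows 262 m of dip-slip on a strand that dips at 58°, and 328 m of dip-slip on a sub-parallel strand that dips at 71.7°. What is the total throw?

throw_A = 262 × sin(58°) = 222.2 m
throw_B = 328 × sin(71.7°) = 311.4 m
total = 222.2 + 311.4 = 534 m

534 m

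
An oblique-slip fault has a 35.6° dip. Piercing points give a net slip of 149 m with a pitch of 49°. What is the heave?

dip-slip = net slip × sin(rake) = 149 m × sin(49°) = 112.5 m
heave = dip-slip × cos(dip) = 112.5 × cos(35.6°) = 91.4 m

91.4 m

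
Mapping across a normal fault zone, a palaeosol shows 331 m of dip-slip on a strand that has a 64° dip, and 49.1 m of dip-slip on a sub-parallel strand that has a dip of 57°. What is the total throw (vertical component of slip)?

throw_A = 331 × sin(64°) = 297.5 m
throw_B = 49.1 × sin(57°) = 41.18 m
total = 297.5 + 41.18 = 339 m

339 m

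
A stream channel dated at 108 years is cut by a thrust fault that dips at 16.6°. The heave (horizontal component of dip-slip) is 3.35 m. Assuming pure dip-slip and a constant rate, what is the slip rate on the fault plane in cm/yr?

dip-slip = heave / cos(dip) = 3.35 m / cos(16.6°) = 3.496 m
rate = 3.496 m / 108 years = 0.0324 m/yr = 3.24 cm/yr

3.24 cm/yr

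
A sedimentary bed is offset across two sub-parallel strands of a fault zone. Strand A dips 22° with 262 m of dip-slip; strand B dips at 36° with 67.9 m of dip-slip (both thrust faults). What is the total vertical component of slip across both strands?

throw_A = 262 × sin(22°) = 98.15 m
throw_B = 67.9 × sin(36°) = 39.91 m
total = 98.15 + 39.91 = 138 m

138 m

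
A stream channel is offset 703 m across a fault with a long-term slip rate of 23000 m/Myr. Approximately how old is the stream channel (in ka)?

30.6 ka

age = offset / rate = 703 m / (23000 m/Myr) = 30600 yr = 30.6 ka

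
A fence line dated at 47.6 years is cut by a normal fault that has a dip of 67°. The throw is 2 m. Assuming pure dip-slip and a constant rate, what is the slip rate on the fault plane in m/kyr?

dip-slip = throw / sin(dip) = 2 m / sin(67°) = 2.173 m
rate = 2.173 m / 47.6 years = 0.0456 m/yr = 45.6 m/kyr

45.6 m/kyr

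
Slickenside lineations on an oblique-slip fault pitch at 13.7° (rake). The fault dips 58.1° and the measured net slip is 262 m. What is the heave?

dip-slip = net slip × sin(rake) = 262 m × sin(13.7°) = 62.05 m
heave = dip-slip × cos(dip) = 62.05 × cos(58.1°) = 32.8 m

32.8 m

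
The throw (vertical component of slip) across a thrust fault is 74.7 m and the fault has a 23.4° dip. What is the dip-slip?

dip-slip = throw / sin(dip) = 74.7 / sin(23.4°) = 188 m

188 m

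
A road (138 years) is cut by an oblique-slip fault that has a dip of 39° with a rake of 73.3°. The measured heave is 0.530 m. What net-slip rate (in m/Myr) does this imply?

dip-slip = heave / cos(dip) = 0.530 / cos(39°) = 0.6820 m
net slip = dip-slip / sin(rake) = 0.6820 / sin(73.3°) = 0.7120 m
rate = 0.7120 m / 138 years = 0.00516 m/yr = 5160 m/Myr

5160 m/Myr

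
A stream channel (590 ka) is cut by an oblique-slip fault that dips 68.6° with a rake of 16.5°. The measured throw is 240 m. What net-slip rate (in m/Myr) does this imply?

dip-slip = throw / sin(dip) = 240 / sin(68.6°) = 257.8 m
net slip = dip-slip / sin(rake) = 257.8 / sin(16.5°) = 907.6 m
rate = 907.6 m / 590 ka = 0.00154 m/yr = 1540 m/Myr

1540 m/Myr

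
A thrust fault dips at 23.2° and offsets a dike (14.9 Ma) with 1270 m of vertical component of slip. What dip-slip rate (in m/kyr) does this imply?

dip-slip = throw / sin(dip) = 1270 m / sin(23.2°) = 3224 m
rate = 3224 m / 14.9 Ma = 0.000216 m/yr = 0.216 m/kyr

0.216 m/kyr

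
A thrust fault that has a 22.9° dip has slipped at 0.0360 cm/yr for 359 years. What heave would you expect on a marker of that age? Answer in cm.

11.9 cm

dip-slip = rate × time = 0.0360 cm/yr × 359 years = 0.1292 m
heave = dip-slip × cos(dip) = 0.1292 × cos(22.9°) = 0.119 m = 11.9 cm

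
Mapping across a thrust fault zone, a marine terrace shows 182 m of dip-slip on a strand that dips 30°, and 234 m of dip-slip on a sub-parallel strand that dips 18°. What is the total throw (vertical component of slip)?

163 m

throw_A = 182 × sin(30°) = 91 m
throw_B = 234 × sin(18°) = 72.31 m
total = 91 + 72.31 = 163 m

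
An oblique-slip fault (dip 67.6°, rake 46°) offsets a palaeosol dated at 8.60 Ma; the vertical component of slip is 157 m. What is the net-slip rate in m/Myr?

27.4 m/Myr

dip-slip = throw / sin(dip) = 157 / sin(67.6°) = 169.8 m
net slip = dip-slip / sin(rake) = 169.8 / sin(46°) = 236.1 m
rate = 236.1 m / 8.60 Ma = 0.0000274 m/yr = 27.4 m/Myr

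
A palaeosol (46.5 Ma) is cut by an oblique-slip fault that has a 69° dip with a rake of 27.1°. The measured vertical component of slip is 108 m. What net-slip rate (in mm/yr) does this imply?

dip-slip = throw / sin(dip) = 108 / sin(69°) = 115.7 m
net slip = dip-slip / sin(rake) = 115.7 / sin(27.1°) = 253.9 m
rate = 253.9 m / 46.5 Ma = 0.00000546 m/yr = 0.00546 mm/yr

0.00546 mm/yr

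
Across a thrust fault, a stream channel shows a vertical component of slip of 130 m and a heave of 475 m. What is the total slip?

492 m

net slip = √(throw² + heave²) = √(130² + 475²) = 492 m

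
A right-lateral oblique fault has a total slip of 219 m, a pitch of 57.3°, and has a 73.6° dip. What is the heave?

52 m

dip-slip = net slip × sin(rake) = 219 m × sin(57.3°) = 184.3 m
heave = dip-slip × cos(dip) = 184.3 × cos(73.6°) = 52 m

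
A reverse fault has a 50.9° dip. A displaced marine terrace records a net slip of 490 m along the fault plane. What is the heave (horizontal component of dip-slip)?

309 m

heave = dip-slip × cos(dip) = 490 m × cos(50.9°) = 309 m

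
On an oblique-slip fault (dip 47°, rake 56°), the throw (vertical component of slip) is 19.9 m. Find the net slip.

32.8 m

dip-slip = throw / sin(dip) = 19.9 / sin(47°) = 27.21 m
net slip = dip-slip / sin(rake) = 27.21 / sin(56°) = 32.8 m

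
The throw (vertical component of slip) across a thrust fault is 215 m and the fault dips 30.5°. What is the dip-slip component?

dip-slip = throw / sin(dip) = 215 / sin(30.5°) = 424 m

424 m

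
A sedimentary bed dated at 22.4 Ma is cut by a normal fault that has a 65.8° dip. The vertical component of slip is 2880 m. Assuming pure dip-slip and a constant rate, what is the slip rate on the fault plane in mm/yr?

dip-slip = throw / sin(dip) = 2880 m / sin(65.8°) = 3157 m
rate = 3157 m / 22.4 Ma = 0.000141 m/yr = 0.141 mm/yr

0.141 mm/yr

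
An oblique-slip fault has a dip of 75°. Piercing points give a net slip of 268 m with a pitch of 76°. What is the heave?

67.3 m

dip-slip = net slip × sin(rake) = 268 m × sin(76°) = 260 m
heave = dip-slip × cos(dip) = 260 × cos(75°) = 67.3 m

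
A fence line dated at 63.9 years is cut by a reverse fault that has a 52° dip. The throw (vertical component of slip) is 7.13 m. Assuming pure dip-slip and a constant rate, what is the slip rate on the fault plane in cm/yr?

dip-slip = throw / sin(dip) = 7.13 m / sin(52°) = 9.048 m
rate = 9.048 m / 63.9 years = 0.142 m/yr = 14.2 cm/yr

14.2 cm/yr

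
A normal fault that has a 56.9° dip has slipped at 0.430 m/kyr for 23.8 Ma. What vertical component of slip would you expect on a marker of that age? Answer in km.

dip-slip = rate × time = 0.430 m/kyr × 23.8 Ma = 10230 m
throw = dip-slip × sin(dip) = 10230 × sin(56.9°) = 8570 m = 8.57 km

8.57 km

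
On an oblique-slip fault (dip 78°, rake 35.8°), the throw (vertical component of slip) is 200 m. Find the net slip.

350 m

dip-slip = throw / sin(dip) = 200 / sin(78°) = 204.5 m
net slip = dip-slip / sin(rake) = 204.5 / sin(35.8°) = 350 m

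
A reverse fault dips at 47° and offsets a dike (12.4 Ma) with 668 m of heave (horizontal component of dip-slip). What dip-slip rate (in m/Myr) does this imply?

dip-slip = heave / cos(dip) = 668 m / cos(47°) = 979.5 m
rate = 979.5 m / 12.4 Ma = 0.0000790 m/yr = 79 m/Myr

79 m/Myr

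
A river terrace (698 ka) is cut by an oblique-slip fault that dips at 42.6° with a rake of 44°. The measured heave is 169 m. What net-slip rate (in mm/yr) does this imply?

dip-slip = heave / cos(dip) = 169 / cos(42.6°) = 229.6 m
net slip = dip-slip / sin(rake) = 229.6 / sin(44°) = 330.5 m
rate = 330.5 m / 698 ka = 0.000474 m/yr = 0.474 mm/yr

0.474 mm/yr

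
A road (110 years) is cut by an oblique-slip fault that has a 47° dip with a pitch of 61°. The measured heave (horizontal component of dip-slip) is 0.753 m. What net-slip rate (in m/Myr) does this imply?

11500 m/Myr

dip-slip = heave / cos(dip) = 0.753 / cos(47°) = 1.104 m
net slip = dip-slip / sin(rake) = 1.104 / sin(61°) = 1.262 m
rate = 1.262 m / 110 years = 0.0115 m/yr = 11500 m/Myr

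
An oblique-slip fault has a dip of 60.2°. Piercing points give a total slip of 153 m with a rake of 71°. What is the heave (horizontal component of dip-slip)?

dip-slip = net slip × sin(rake) = 153 m × sin(71°) = 144.7 m
heave = dip-slip × cos(dip) = 144.7 × cos(60.2°) = 71.9 m

71.9 m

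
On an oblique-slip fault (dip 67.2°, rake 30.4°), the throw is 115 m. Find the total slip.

dip-slip = throw / sin(dip) = 115 / sin(67.2°) = 124.7 m
net slip = dip-slip / sin(rake) = 124.7 / sin(30.4°) = 247 m

247 m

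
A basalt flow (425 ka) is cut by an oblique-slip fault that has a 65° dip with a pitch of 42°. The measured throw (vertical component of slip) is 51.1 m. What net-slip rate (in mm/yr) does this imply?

dip-slip = throw / sin(dip) = 51.1 / sin(65°) = 56.38 m
net slip = dip-slip / sin(rake) = 56.38 / sin(42°) = 84.26 m
rate = 84.26 m / 425 ka = 0.000198 m/yr = 0.198 mm/yr

0.198 mm/yr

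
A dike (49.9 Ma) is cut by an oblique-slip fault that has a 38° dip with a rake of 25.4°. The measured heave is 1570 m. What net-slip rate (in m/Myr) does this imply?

dip-slip = heave / cos(dip) = 1570 / cos(38°) = 1992 m
net slip = dip-slip / sin(rake) = 1992 / sin(25.4°) = 4645 m
rate = 4645 m / 49.9 Ma = 0.0000931 m/yr = 93.1 m/Myr

93.1 m/Myr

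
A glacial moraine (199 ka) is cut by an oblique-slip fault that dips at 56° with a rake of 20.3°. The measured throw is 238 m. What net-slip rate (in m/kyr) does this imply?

dip-slip = throw / sin(dip) = 238 / sin(56°) = 287.1 m
net slip = dip-slip / sin(rake) = 287.1 / sin(20.3°) = 827.5 m
rate = 827.5 m / 199 ka = 0.00416 m/yr = 4.16 m/kyr

4.16 m/kyr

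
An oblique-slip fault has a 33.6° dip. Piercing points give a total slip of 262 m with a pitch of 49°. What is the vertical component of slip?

109 m

dip-slip = net slip × sin(rake) = 262 m × sin(49°) = 197.7 m
throw = dip-slip × sin(dip) = 197.7 × sin(33.6°) = 109 m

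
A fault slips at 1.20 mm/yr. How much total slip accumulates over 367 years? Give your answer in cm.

44 cm

slip = rate × time = 1.20 mm/yr × 367 years = 0.440 m = 44 cm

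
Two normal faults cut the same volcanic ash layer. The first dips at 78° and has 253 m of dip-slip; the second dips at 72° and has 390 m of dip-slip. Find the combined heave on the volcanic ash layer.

173 m

heave_A = 253 × cos(78°) = 52.60 m
heave_B = 390 × cos(72°) = 120.5 m
total = 52.60 + 120.5 = 173 m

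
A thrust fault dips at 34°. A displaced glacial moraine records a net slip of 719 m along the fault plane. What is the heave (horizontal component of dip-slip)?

596 m

heave = dip-slip × cos(dip) = 719 m × cos(34°) = 596 m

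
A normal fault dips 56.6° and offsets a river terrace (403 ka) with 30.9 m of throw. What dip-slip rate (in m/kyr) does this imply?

dip-slip = throw / sin(dip) = 30.9 m / sin(56.6°) = 37.01 m
rate = 37.01 m / 403 ka = 0.0000918 m/yr = 0.0918 m/kyr

0.0918 m/kyr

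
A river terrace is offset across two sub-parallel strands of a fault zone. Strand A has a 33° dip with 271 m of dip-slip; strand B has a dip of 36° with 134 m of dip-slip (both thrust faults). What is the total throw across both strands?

226 m

throw_A = 271 × sin(33°) = 147.6 m
throw_B = 134 × sin(36°) = 78.76 m
total = 147.6 + 78.76 = 226 m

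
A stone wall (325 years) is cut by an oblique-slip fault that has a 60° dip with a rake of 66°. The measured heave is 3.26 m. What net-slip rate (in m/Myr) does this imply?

22000 m/Myr

dip-slip = heave / cos(dip) = 3.26 / cos(60°) = 6.520 m
net slip = dip-slip / sin(rake) = 6.520 / sin(66°) = 7.137 m
rate = 7.137 m / 325 years = 0.0220 m/yr = 22000 m/Myr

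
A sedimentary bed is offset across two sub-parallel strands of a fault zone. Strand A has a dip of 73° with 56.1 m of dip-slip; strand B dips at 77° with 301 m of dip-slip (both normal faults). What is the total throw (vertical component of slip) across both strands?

347 m

throw_A = 56.1 × sin(73°) = 53.65 m
throw_B = 301 × sin(77°) = 293.3 m
total = 53.65 + 293.3 = 347 m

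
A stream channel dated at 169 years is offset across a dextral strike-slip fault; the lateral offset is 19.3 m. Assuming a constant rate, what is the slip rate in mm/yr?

114 mm/yr

rate = 19.3 m / 169 years = 0.114 m/yr = 114 mm/yr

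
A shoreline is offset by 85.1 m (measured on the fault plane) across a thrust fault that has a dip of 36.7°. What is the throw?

50.9 m

throw = dip-slip × sin(dip) = 85.1 m × sin(36.7°) = 50.9 m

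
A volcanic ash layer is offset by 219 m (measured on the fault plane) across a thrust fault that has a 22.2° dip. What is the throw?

82.7 m

throw = dip-slip × sin(dip) = 219 m × sin(22.2°) = 82.7 m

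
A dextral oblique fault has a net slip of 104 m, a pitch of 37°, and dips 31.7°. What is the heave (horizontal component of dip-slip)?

53.3 m

dip-slip = net slip × sin(rake) = 104 m × sin(37°) = 62.59 m
heave = dip-slip × cos(dip) = 62.59 × cos(31.7°) = 53.3 m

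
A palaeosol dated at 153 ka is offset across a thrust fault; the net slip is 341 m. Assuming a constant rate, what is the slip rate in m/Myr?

rate = 341 m / 153 ka = 0.00223 m/yr = 2230 m/Myr

2230 m/Myr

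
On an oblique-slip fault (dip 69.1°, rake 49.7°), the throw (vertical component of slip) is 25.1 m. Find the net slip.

dip-slip = throw / sin(dip) = 25.1 / sin(69.1°) = 26.87 m
net slip = dip-slip / sin(rake) = 26.87 / sin(49.7°) = 35.2 m

35.2 m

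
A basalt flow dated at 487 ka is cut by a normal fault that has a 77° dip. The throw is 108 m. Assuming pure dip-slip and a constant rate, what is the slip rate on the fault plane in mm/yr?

dip-slip = throw / sin(dip) = 108 m / sin(77°) = 110.8 m
rate = 110.8 m / 487 ka = 0.000228 m/yr = 0.228 mm/yr

0.228 mm/yr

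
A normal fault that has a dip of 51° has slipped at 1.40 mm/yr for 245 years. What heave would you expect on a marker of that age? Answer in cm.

dip-slip = rate × time = 1.40 mm/yr × 245 years = 0.3430 m
heave = dip-slip × cos(dip) = 0.3430 × cos(51°) = 0.216 m = 21.6 cm

21.6 cm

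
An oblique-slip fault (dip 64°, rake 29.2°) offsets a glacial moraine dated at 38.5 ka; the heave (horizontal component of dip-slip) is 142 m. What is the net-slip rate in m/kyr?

dip-slip = heave / cos(dip) = 142 / cos(64°) = 323.9 m
net slip = dip-slip / sin(rake) = 323.9 / sin(29.2°) = 664 m
rate = 664 m / 38.5 ka = 0.0172 m/yr = 17.2 m/kyr

17.2 m/kyr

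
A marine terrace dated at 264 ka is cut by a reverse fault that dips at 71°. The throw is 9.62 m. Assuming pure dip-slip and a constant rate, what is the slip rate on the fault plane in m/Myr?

38.5 m/Myr

dip-slip = throw / sin(dip) = 9.62 m / sin(71°) = 10.17 m
rate = 10.17 m / 264 ka = 0.0000385 m/yr = 38.5 m/Myr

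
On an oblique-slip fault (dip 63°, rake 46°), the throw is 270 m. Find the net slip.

421 m

dip-slip = throw / sin(dip) = 270 / sin(63°) = 303 m
net slip = dip-slip / sin(rake) = 303 / sin(46°) = 421 m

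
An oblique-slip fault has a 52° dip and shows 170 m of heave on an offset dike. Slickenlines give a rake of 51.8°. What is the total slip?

dip-slip = heave / cos(dip) = 170 / cos(52°) = 276.1 m
net slip = dip-slip / sin(rake) = 276.1 / sin(51.8°) = 351 m

351 m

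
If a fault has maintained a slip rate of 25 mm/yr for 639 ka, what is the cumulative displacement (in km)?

slip = rate × time = 25 mm/yr × 639 ka = 16000 m = 16 km

16 km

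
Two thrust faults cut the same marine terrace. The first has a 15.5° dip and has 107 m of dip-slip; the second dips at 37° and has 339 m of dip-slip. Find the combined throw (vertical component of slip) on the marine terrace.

throw_A = 107 × sin(15.5°) = 28.59 m
throw_B = 339 × sin(37°) = 204 m
total = 28.59 + 204 = 233 m

233 m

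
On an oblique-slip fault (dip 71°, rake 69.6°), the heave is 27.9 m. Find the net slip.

91.4 m

dip-slip = heave / cos(dip) = 27.9 / cos(71°) = 85.70 m
net slip = dip-slip / sin(rake) = 85.70 / sin(69.6°) = 91.4 m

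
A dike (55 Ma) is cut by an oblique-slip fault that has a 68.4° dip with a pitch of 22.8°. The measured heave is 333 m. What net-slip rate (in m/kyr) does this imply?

dip-slip = heave / cos(dip) = 333 / cos(68.4°) = 904.6 m
net slip = dip-slip / sin(rake) = 904.6 / sin(22.8°) = 2334 m
rate = 2334 m / 55 Ma = 0.0000424 m/yr = 0.0424 m/kyr

0.0424 m/kyr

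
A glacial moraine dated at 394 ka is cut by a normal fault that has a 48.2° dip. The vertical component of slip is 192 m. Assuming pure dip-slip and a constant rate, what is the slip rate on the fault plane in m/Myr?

dip-slip = throw / sin(dip) = 192 m / sin(48.2°) = 257.6 m
rate = 257.6 m / 394 ka = 0.000654 m/yr = 654 m/Myr

654 m/Myr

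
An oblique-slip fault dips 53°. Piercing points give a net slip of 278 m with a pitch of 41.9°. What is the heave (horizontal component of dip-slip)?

dip-slip = net slip × sin(rake) = 278 m × sin(41.9°) = 185.7 m
heave = dip-slip × cos(dip) = 185.7 × cos(53°) = 112 m

112 m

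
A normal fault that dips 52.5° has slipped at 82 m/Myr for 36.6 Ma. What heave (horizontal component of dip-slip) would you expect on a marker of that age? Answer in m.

1830 m

dip-slip = rate × time = 82 m/Myr × 36.6 Ma = 3001 m
heave = dip-slip × cos(dip) = 3001 × cos(52.5°) = 1830 m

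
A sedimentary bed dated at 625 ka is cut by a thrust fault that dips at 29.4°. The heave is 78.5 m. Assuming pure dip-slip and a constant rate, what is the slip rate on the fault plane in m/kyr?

0.144 m/kyr

dip-slip = heave / cos(dip) = 78.5 m / cos(29.4°) = 90.10 m
rate = 90.10 m / 625 ka = 0.000144 m/yr = 0.144 m/kyr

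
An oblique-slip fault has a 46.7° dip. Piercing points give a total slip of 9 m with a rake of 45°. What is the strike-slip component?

strike-slip = net slip × cos(rake) = 9 m × cos(45°) = 6.36 m

6.36 m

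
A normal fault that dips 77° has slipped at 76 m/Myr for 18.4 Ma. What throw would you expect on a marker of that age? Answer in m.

1360 m

dip-slip = rate × time = 76 m/Myr × 18.4 Ma = 1398 m
throw = dip-slip × sin(dip) = 1398 × sin(77°) = 1360 m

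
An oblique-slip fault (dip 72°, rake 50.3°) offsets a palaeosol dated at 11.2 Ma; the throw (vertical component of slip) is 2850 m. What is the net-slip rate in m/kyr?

dip-slip = throw / sin(dip) = 2850 / sin(72°) = 2997 m
net slip = dip-slip / sin(rake) = 2997 / sin(50.3°) = 3895 m
rate = 3895 m / 11.2 Ma = 0.000348 m/yr = 0.348 m/kyr

0.348 m/kyr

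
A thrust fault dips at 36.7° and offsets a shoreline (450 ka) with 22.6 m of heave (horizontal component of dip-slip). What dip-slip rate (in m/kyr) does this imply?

dip-slip = heave / cos(dip) = 22.6 m / cos(36.7°) = 28.19 m
rate = 28.19 m / 450 ka = 0.0000626 m/yr = 0.0626 m/kyr

0.0626 m/kyr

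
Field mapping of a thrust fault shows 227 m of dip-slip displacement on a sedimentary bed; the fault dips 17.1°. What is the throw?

66.7 m

throw = dip-slip × sin(dip) = 227 m × sin(17.1°) = 66.7 m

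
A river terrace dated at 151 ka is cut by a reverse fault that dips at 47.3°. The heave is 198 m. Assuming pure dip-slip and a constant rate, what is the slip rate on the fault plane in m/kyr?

dip-slip = heave / cos(dip) = 198 m / cos(47.3°) = 292 m
rate = 292 m / 151 ka = 0.00193 m/yr = 1.93 m/kyr

1.93 m/kyr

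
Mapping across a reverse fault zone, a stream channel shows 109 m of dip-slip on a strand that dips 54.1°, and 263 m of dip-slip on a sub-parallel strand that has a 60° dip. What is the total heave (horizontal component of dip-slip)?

195 m

heave_A = 109 × cos(54.1°) = 63.91 m
heave_B = 263 × cos(60°) = 131.5 m
total = 63.91 + 131.5 = 195 m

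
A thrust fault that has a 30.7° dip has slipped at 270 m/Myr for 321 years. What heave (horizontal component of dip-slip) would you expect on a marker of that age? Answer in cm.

dip-slip = rate × time = 270 m/Myr × 321 years = 0.08667 m
heave = dip-slip × cos(dip) = 0.08667 × cos(30.7°) = 0.0745 m = 7.45 cm

7.45 cm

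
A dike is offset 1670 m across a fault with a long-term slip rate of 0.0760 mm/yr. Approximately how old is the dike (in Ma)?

age = offset / rate = 1670 m / (0.0760 mm/yr) = 2.2e+07 yr = 22 Ma

22 Ma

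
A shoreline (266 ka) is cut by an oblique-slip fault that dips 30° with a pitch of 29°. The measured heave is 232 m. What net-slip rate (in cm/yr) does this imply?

0.208 cm/yr

dip-slip = heave / cos(dip) = 232 / cos(30°) = 267.9 m
net slip = dip-slip / sin(rake) = 267.9 / sin(29°) = 552.6 m
rate = 552.6 m / 266 ka = 0.00208 m/yr = 0.208 cm/yr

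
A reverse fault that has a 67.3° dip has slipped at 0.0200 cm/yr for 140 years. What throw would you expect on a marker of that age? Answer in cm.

dip-slip = rate × time = 0.0200 cm/yr × 140 years = 0.02800 m
throw = dip-slip × sin(dip) = 0.02800 × sin(67.3°) = 0.0258 m = 2.58 cm

2.58 cm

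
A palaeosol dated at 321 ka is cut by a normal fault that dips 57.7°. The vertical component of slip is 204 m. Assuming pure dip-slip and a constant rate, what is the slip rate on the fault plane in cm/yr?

0.0752 cm/yr

dip-slip = throw / sin(dip) = 204 m / sin(57.7°) = 241.3 m
rate = 241.3 m / 321 ka = 0.000752 m/yr = 0.0752 cm/yr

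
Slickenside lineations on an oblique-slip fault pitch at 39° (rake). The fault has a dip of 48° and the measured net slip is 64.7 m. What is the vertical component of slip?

30.3 m

dip-slip = net slip × sin(rake) = 64.7 m × sin(39°) = 40.72 m
throw = dip-slip × sin(dip) = 40.72 × sin(48°) = 30.3 m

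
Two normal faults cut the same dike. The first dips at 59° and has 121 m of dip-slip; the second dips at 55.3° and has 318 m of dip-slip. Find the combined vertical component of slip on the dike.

365 m

throw_A = 121 × sin(59°) = 103.7 m
throw_B = 318 × sin(55.3°) = 261.4 m
total = 103.7 + 261.4 = 365 m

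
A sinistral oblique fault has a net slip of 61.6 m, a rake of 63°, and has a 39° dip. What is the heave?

42.7 m

dip-slip = net slip × sin(rake) = 61.6 m × sin(63°) = 54.89 m
heave = dip-slip × cos(dip) = 54.89 × cos(39°) = 42.7 m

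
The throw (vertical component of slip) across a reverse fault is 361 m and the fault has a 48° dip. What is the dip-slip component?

dip-slip = throw / sin(dip) = 361 / sin(48°) = 486 m

486 m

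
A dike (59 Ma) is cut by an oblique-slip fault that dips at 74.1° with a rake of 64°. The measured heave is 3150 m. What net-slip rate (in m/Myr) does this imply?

dip-slip = heave / cos(dip) = 3150 / cos(74.1°) = 11500 m
net slip = dip-slip / sin(rake) = 11500 / sin(64°) = 12790 m
rate = 12790 m / 59 Ma = 0.000217 m/yr = 217 m/Myr

217 m/Myr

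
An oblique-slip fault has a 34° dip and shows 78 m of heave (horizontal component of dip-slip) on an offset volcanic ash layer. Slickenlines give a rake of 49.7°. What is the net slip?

123 m

dip-slip = heave / cos(dip) = 78 / cos(34°) = 94.08 m
net slip = dip-slip / sin(rake) = 94.08 / sin(49.7°) = 123 m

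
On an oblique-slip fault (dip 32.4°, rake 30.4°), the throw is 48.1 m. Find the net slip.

177 m

dip-slip = throw / sin(dip) = 48.1 / sin(32.4°) = 89.77 m
net slip = dip-slip / sin(rake) = 89.77 / sin(30.4°) = 177 m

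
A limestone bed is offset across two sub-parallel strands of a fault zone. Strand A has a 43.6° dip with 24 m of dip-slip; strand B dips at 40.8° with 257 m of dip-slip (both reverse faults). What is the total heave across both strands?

heave_A = 24 × cos(43.6°) = 17.38 m
heave_B = 257 × cos(40.8°) = 194.5 m
total = 17.38 + 194.5 = 212 m

212 m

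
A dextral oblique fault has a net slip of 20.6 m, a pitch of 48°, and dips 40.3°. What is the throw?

dip-slip = net slip × sin(rake) = 20.6 m × sin(48°) = 15.31 m
throw = dip-slip × sin(dip) = 15.31 × sin(40.3°) = 9.90 m

9.90 m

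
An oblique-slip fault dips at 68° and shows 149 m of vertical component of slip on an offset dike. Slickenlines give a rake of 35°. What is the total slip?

dip-slip = throw / sin(dip) = 149 / sin(68°) = 160.7 m
net slip = dip-slip / sin(rake) = 160.7 / sin(35°) = 280 m

280 m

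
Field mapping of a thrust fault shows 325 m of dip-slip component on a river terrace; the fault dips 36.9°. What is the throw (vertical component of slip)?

195 m

throw = dip-slip × sin(dip) = 325 m × sin(36.9°) = 195 m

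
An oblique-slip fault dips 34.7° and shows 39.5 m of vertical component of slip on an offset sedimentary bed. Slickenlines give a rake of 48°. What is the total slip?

dip-slip = throw / sin(dip) = 39.5 / sin(34.7°) = 69.39 m
net slip = dip-slip / sin(rake) = 69.39 / sin(48°) = 93.4 m

93.4 m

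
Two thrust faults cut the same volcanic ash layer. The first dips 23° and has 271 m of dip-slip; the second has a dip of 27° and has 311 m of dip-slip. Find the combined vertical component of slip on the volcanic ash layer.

247 m

throw_A = 271 × sin(23°) = 105.9 m
throw_B = 311 × sin(27°) = 141.2 m
total = 105.9 + 141.2 = 247 m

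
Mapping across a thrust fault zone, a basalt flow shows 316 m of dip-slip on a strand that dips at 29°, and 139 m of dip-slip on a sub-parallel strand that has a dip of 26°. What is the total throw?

214 m

throw_A = 316 × sin(29°) = 153.2 m
throw_B = 139 × sin(26°) = 60.93 m
total = 153.2 + 60.93 = 214 m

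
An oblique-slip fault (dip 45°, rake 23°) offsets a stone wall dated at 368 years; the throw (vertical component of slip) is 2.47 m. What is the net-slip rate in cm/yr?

dip-slip = throw / sin(dip) = 2.47 / sin(45°) = 3.493 m
net slip = dip-slip / sin(rake) = 3.493 / sin(23°) = 8.940 m
rate = 8.940 m / 368 years = 0.0243 m/yr = 2.43 cm/yr

2.43 cm/yr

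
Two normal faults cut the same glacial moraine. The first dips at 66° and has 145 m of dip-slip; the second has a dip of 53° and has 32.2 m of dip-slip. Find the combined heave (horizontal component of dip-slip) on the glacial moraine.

heave_A = 145 × cos(66°) = 58.98 m
heave_B = 32.2 × cos(53°) = 19.38 m
total = 58.98 + 19.38 = 78.4 m

78.4 m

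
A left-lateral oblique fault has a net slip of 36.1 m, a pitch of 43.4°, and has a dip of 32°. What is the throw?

13.1 m

dip-slip = net slip × sin(rake) = 36.1 m × sin(43.4°) = 24.80 m
throw = dip-slip × sin(dip) = 24.80 × sin(32°) = 13.1 m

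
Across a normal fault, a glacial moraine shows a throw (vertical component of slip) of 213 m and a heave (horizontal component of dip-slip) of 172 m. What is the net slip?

274 m

net slip = √(throw² + heave²) = √(213² + 172²) = 274 m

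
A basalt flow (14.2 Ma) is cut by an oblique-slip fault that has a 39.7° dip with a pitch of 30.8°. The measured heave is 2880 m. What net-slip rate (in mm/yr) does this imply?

0.515 mm/yr

dip-slip = heave / cos(dip) = 2880 / cos(39.7°) = 3743 m
net slip = dip-slip / sin(rake) = 3743 / sin(30.8°) = 7310 m
rate = 7310 m / 14.2 Ma = 0.000515 m/yr = 0.515 mm/yr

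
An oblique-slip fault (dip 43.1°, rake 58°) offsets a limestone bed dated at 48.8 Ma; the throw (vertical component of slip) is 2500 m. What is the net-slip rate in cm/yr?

0.00884 cm/yr

dip-slip = throw / sin(dip) = 2500 / sin(43.1°) = 3659 m
net slip = dip-slip / sin(rake) = 3659 / sin(58°) = 4314 m
rate = 4314 m / 48.8 Ma = 0.0000884 m/yr = 0.00884 cm/yr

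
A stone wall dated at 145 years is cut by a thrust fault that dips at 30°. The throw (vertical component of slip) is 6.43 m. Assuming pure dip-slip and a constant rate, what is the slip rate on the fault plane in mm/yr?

dip-slip = throw / sin(dip) = 6.43 m / sin(30°) = 12.86 m
rate = 12.86 m / 145 years = 0.0887 m/yr = 88.7 mm/yr

88.7 mm/yr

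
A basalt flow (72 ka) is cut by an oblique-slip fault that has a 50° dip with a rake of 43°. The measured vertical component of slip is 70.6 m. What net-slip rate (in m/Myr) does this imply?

1880 m/Myr

dip-slip = throw / sin(dip) = 70.6 / sin(50°) = 92.16 m
net slip = dip-slip / sin(rake) = 92.16 / sin(43°) = 135.1 m
rate = 135.1 m / 72 ka = 0.00188 m/yr = 1880 m/Myr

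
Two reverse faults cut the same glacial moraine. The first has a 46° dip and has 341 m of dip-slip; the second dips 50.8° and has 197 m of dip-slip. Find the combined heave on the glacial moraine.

361 m

heave_A = 341 × cos(46°) = 236.9 m
heave_B = 197 × cos(50.8°) = 124.5 m
total = 236.9 + 124.5 = 361 m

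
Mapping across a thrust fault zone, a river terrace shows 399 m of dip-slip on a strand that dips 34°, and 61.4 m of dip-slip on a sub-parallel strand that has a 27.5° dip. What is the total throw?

throw_A = 399 × sin(34°) = 223.1 m
throw_B = 61.4 × sin(27.5°) = 28.35 m
total = 223.1 + 28.35 = 251 m

251 m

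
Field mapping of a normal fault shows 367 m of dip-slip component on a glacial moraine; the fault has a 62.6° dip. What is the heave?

169 m

heave = dip-slip × cos(dip) = 367 m × cos(62.6°) = 169 m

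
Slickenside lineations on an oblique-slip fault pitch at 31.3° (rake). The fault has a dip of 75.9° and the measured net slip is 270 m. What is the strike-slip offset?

strike-slip = net slip × cos(rake) = 270 m × cos(31.3°) = 231 m

231 m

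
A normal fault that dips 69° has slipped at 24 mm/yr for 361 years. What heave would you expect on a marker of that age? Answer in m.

3.10 m

dip-slip = rate × time = 24 mm/yr × 361 years = 8.664 m
heave = dip-slip × cos(dip) = 8.664 × cos(69°) = 3.10 m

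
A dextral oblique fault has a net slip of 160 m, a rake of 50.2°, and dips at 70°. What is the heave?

42 m

dip-slip = net slip × sin(rake) = 160 m × sin(50.2°) = 122.9 m
heave = dip-slip × cos(dip) = 122.9 × cos(70°) = 42 m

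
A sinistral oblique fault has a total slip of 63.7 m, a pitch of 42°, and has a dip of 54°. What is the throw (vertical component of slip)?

34.5 m

dip-slip = net slip × sin(rake) = 63.7 m × sin(42°) = 42.62 m
throw = dip-slip × sin(dip) = 42.62 × sin(54°) = 34.5 m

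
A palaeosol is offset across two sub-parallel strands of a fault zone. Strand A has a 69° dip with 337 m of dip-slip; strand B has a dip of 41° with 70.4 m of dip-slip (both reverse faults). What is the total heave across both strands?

174 m

heave_A = 337 × cos(69°) = 120.8 m
heave_B = 70.4 × cos(41°) = 53.13 m
total = 120.8 + 53.13 = 174 m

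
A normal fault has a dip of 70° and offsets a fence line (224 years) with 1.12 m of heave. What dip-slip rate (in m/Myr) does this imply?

14600 m/Myr

dip-slip = heave / cos(dip) = 1.12 m / cos(70°) = 3.275 m
rate = 3.275 m / 224 years = 0.0146 m/yr = 14600 m/Myr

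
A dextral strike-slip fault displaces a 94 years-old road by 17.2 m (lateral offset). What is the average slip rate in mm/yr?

rate = 17.2 m / 94 years = 0.183 m/yr = 183 mm/yr

183 mm/yr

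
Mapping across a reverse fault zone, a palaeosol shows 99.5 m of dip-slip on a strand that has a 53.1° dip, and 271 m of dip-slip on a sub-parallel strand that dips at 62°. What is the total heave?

heave_A = 99.5 × cos(53.1°) = 59.74 m
heave_B = 271 × cos(62°) = 127.2 m
total = 59.74 + 127.2 = 187 m

187 m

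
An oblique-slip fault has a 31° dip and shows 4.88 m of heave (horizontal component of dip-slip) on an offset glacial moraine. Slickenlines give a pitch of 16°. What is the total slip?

20.7 m

dip-slip = heave / cos(dip) = 4.88 / cos(31°) = 5.693 m
net slip = dip-slip / sin(rake) = 5.693 / sin(16°) = 20.7 m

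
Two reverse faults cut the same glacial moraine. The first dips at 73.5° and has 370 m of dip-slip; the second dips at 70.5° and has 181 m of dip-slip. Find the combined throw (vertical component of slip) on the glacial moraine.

525 m

throw_A = 370 × sin(73.5°) = 354.8 m
throw_B = 181 × sin(70.5°) = 170.6 m
total = 354.8 + 170.6 = 525 m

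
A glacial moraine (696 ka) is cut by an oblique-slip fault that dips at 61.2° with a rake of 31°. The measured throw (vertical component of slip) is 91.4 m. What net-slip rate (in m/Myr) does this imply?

291 m/Myr

dip-slip = throw / sin(dip) = 91.4 / sin(61.2°) = 104.3 m
net slip = dip-slip / sin(rake) = 104.3 / sin(31°) = 202.5 m
rate = 202.5 m / 696 ka = 0.000291 m/yr = 291 m/Myr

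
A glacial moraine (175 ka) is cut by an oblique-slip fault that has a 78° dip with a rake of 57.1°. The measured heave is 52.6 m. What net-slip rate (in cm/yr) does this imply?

0.172 cm/yr

dip-slip = heave / cos(dip) = 52.6 / cos(78°) = 253 m
net slip = dip-slip / sin(rake) = 253 / sin(57.1°) = 301.3 m
rate = 301.3 m / 175 ka = 0.00172 m/yr = 0.172 cm/yr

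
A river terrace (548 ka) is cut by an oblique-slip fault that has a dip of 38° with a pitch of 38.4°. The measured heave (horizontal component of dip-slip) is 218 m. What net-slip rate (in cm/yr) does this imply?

0.0813 cm/yr

dip-slip = heave / cos(dip) = 218 / cos(38°) = 276.6 m
net slip = dip-slip / sin(rake) = 276.6 / sin(38.4°) = 445.4 m
rate = 445.4 m / 548 ka = 0.000813 m/yr = 0.0813 cm/yr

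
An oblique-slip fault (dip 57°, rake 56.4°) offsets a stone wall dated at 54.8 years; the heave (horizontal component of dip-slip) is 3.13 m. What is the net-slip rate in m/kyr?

dip-slip = heave / cos(dip) = 3.13 / cos(57°) = 5.747 m
net slip = dip-slip / sin(rake) = 5.747 / sin(56.4°) = 6.900 m
rate = 6.900 m / 54.8 years = 0.126 m/yr = 126 m/kyr

126 m/kyr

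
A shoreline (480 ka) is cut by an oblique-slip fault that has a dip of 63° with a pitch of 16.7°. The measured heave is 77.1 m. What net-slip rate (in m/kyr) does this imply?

1.23 m/kyr

dip-slip = heave / cos(dip) = 77.1 / cos(63°) = 169.8 m
net slip = dip-slip / sin(rake) = 169.8 / sin(16.7°) = 591 m
rate = 591 m / 480 ka = 0.00123 m/yr = 1.23 m/kyr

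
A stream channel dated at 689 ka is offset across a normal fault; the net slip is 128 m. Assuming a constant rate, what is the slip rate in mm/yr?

0.186 mm/yr

rate = 128 m / 689 ka = 0.000186 m/yr = 0.186 mm/yr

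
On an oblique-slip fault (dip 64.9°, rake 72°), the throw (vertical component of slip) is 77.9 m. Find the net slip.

dip-slip = throw / sin(dip) = 77.9 / sin(64.9°) = 86.02 m
net slip = dip-slip / sin(rake) = 86.02 / sin(72°) = 90.5 m

90.5 m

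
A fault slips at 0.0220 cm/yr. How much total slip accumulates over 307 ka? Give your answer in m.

67.5 m

slip = rate × time = 0.0220 cm/yr × 307 ka = 67.5 m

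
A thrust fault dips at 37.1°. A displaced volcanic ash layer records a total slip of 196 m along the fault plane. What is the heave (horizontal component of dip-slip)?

heave = dip-slip × cos(dip) = 196 m × cos(37.1°) = 156 m

156 m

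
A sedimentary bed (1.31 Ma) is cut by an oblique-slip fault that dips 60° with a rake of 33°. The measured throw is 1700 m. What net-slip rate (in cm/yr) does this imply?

dip-slip = throw / sin(dip) = 1700 / sin(60°) = 1963 m
net slip = dip-slip / sin(rake) = 1963 / sin(33°) = 3604 m
rate = 3604 m / 1.31 Ma = 0.00275 m/yr = 0.275 cm/yr

0.275 cm/yr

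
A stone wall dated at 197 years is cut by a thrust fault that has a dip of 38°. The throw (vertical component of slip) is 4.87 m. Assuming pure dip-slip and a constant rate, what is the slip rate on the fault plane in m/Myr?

40200 m/Myr

dip-slip = throw / sin(dip) = 4.87 m / sin(38°) = 7.910 m
rate = 7.910 m / 197 years = 0.0402 m/yr = 40200 m/Myr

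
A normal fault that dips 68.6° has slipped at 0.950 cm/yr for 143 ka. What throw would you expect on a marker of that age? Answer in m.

dip-slip = rate × time = 0.950 cm/yr × 143 ka = 1358 m
throw = dip-slip × sin(dip) = 1358 × sin(68.6°) = 1260 m

1260 m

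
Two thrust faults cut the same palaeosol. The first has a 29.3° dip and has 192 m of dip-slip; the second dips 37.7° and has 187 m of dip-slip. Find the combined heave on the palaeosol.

heave_A = 192 × cos(29.3°) = 167.4 m
heave_B = 187 × cos(37.7°) = 148 m
total = 167.4 + 148 = 315 m

315 m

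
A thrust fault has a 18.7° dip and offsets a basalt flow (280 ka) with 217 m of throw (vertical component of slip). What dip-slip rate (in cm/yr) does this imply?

dip-slip = throw / sin(dip) = 217 m / sin(18.7°) = 676.8 m
rate = 676.8 m / 280 ka = 0.00242 m/yr = 0.242 cm/yr

0.242 cm/yr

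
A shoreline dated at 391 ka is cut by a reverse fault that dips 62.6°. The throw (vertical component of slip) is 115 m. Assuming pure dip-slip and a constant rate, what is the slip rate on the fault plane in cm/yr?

dip-slip = throw / sin(dip) = 115 m / sin(62.6°) = 129.5 m
rate = 129.5 m / 391 ka = 0.000331 m/yr = 0.0331 cm/yr

0.0331 cm/yr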